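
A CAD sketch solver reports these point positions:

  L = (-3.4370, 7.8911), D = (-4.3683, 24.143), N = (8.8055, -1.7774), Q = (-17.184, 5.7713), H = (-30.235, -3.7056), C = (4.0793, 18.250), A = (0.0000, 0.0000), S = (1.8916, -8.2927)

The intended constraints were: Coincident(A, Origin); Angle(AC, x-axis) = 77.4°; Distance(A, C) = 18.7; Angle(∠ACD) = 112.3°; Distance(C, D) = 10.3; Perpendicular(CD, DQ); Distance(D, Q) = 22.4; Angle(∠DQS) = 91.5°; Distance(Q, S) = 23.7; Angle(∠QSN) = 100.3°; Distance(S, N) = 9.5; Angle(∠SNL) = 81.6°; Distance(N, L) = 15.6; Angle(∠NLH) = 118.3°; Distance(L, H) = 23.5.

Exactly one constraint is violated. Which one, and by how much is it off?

Distance(L, H) = 23.5 — off by 5.70.

A = (0.00, 0.00) ✓; AC at 77.40° ✓; |AC| = 18.70 ✓; ∠ACD = 112.3° ✓; |CD| = 10.30 ✓; ∠(CD, DQ) = 90.00° ✓; |DQ| = 22.40 ✓; ∠DQS = 91.50° ✓; |QS| = 23.70 ✓; ∠QSN = 100.3° ✓; |SN| = 9.500 ✓; ∠SNL = 81.60° ✓; |NL| = 15.60 ✓; ∠NLH = 118.3° ✓; |LH| = 29.20 ✗.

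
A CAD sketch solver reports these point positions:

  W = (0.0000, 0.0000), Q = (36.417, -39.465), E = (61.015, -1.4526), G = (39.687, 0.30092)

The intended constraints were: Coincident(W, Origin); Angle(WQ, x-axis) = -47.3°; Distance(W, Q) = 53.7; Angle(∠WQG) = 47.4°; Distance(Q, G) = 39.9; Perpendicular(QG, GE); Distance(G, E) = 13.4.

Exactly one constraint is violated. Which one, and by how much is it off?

Distance(G, E) = 13.4 — off by 8.00.

W = (0.00, 0.00) ✓; WQ at -47.30° ✓; |WQ| = 53.70 ✓; ∠WQG = 47.40° ✓; |QG| = 39.90 ✓; ∠(QG, GE) = 90.00° ✓; |GE| = 21.40 ✗.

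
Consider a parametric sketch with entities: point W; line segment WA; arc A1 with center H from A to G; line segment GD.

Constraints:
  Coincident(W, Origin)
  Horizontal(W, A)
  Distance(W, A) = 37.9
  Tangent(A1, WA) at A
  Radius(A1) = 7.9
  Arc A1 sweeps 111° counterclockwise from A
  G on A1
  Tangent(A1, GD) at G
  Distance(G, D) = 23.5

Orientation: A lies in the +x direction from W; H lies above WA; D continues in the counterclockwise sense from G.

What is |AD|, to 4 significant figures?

32.69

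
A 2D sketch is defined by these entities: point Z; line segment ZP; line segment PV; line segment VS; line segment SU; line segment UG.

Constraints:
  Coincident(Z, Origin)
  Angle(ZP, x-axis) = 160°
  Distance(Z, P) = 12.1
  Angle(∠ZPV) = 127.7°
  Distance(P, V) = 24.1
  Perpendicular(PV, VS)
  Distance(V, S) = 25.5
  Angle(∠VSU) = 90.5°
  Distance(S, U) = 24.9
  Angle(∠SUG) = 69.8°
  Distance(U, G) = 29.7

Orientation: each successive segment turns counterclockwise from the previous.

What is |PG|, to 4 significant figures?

9.482

∠VSU = 90.5° gives SU at 31.80° from the x-axis; with |SU| = 24.9, U = (3.047, -17.17). ∠SUG = 69.8° gives UG at 142.0° from the x-axis; with |UG| = 29.7, G = (-20.36, 1.113). Then |PG| = |G − P| = 9.482.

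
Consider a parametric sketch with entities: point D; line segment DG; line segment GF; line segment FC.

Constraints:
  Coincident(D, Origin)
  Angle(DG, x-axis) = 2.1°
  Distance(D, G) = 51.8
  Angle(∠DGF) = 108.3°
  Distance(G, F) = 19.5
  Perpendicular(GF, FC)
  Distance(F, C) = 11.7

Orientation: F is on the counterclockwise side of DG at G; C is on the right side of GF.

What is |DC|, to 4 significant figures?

70.61

∠DGF = 108.3°, so GF runs at 2.1° + (180° − 108.3°) = 73.80° from the x-axis; with |GF| = 19.5, F = G + 19.5·(cos 73.80°, sin 73.80°) = (57.21, 20.62). The perpendicularity gives FC at right angles to GF; with |FC| = 11.7 on the right of GF, C = F + 11.7·(0.9603, -0.2790) = (68.44, 17.36). Then |DC| = |C − D| = 70.61.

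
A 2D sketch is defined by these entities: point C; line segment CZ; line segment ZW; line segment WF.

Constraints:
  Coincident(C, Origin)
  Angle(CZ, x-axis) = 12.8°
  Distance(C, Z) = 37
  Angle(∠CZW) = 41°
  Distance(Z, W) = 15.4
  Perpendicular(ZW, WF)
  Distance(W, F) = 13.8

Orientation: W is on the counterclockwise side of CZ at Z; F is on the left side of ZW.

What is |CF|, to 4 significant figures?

16.33

∠CZW = 41.0°, so ZW runs at 12.8° + (180° − 41.0°) = 151.8° from the x-axis; with |ZW| = 15.4, W = Z + 15.4·(cos 151.8°, sin 151.8°) = (22.51, 15.47). ZW ⟂ WF; with |WF| = 13.8 on the left of ZW, F = W + 13.8·(-0.4726, -0.8813) = (15.99, 3.313). Then |CF| = |F − C| = 16.33.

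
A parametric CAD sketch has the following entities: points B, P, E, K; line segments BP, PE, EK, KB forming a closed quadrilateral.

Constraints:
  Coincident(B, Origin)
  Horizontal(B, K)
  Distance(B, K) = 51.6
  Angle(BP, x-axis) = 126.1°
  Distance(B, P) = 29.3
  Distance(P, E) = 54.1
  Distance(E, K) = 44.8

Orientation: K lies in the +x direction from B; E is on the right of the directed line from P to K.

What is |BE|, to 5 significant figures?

24.882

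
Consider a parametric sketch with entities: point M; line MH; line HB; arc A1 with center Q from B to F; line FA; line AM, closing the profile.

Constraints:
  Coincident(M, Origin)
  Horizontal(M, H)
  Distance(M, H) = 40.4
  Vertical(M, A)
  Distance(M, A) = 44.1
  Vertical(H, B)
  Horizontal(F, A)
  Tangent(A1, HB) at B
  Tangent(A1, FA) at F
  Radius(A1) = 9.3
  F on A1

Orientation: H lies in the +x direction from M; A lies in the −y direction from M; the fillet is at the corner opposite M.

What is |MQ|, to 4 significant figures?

46.67

MA is vertical with |MA| = 44.1 and A on the −y side, so A = (0.000, -44.10). The virtual corner opposite M is at (40.40, -44.10). A1 meets HB tangentially, so QB is at right angles to HB and since A1 is tangent to FA there, QF ⟂ FA, with radius 9.3, so the center Q sits 9.3 in from both sides at Q = (31.10, -34.80). Then |MQ| = |Q − M| = 46.67.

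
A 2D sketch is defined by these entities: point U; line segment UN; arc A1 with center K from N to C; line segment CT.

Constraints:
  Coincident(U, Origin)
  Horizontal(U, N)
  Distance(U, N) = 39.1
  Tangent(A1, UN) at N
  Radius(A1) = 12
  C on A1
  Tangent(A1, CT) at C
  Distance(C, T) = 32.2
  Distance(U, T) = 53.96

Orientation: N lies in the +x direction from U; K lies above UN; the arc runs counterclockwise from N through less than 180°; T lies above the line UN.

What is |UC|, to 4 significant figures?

52.38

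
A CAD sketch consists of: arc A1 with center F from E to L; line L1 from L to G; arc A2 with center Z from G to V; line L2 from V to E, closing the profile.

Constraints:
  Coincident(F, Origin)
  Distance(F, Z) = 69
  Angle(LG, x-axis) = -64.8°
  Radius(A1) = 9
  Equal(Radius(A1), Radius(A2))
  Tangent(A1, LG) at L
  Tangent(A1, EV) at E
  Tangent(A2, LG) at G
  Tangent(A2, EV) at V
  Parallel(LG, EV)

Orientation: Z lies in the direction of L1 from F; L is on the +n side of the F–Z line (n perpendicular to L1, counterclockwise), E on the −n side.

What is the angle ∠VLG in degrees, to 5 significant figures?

14.621°

Tangency of A1 to both parallel lines with radius 9.0 puts L and E at F ± 9.0·n: L = (8.1434, 3.8320), E = (-8.1434, -3.8320). Equal radii place G and V the same way about Z: G = Z + 9.0·n = (37.522, -58.601), V = Z − 9.0·n = (21.235, -66.265). Then cos ∠VLG = LV·LG / (|LV||LG|), giving 14.621°.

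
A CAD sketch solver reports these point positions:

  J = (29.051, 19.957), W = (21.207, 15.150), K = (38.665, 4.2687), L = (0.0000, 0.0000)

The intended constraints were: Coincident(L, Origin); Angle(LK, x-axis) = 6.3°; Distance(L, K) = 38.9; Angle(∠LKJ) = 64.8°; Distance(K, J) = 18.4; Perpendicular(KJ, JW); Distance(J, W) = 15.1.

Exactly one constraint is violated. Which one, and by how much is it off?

Distance(J, W) = 15.1 — off by 5.90.

L = (0.00, 0.00) ✓; LK at 6.300° ✓; |LK| = 38.90 ✓; ∠LKJ = 64.80° ✓; |KJ| = 18.40 ✓; ∠(KJ, JW) = 90.00° ✓; |JW| = 9.200 ✗.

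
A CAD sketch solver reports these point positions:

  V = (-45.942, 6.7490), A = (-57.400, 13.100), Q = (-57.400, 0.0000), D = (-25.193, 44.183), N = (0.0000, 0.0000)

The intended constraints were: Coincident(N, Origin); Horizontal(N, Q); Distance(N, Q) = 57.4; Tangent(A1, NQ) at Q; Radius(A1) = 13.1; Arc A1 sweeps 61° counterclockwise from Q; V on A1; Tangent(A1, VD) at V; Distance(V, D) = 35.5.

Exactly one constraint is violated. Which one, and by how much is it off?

Distance(V, D) = 35.5 — off by 7.30.

N = (0.00, 0.00) ✓; N.y = 0.00, Q.y = 0.00 ✓; |NQ| = 57.40 ✓; ∠(AQ, QN) = 90.00° ✓; |AQ| = 13.10 ✓; bearing(A→V) − bearing(A→Q) = 61.00° ✓; |AV| = 13.10 ✓; ∠(AV, VD) = 90.00° ✓; |VD| = 42.80 ✗.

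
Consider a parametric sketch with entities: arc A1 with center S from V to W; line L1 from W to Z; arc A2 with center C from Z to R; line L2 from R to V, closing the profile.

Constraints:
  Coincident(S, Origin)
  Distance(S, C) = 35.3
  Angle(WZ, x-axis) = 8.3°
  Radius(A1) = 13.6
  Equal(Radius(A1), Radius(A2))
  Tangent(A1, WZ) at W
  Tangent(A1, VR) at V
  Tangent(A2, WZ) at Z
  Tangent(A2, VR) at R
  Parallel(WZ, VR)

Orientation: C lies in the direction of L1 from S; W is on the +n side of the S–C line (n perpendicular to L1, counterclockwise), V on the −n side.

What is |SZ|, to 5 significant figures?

37.829

The slot axis is L1's direction at 8.3°, so u = (cos 8.3°, sin 8.3°) = (0.98953, 0.14436) and n = (−sin 8.3°, cos 8.3°) = (-0.14436, 0.98953). S is at the origin and C lies 35.3 along u from S, so C = 35.3·u = (34.930, 5.0958). Tangency of A1 to both parallel lines with radius 13.6 puts W and V at S ± 13.6·n: W = (-1.9632, 13.458), V = (1.9632, -13.458). Equal radii place Z and R the same way about C: Z = C + 13.6·n = (32.967, 18.553), R = C − 13.6·n = (36.894, -8.3618). Then |SZ| = |Z − S| = 37.829.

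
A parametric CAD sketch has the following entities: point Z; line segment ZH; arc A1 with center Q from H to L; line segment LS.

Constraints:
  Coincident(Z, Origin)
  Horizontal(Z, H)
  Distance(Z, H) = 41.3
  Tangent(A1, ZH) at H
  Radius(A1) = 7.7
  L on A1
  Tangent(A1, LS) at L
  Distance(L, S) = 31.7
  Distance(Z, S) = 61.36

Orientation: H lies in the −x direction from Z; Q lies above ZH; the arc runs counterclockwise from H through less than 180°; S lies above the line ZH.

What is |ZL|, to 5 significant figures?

35.854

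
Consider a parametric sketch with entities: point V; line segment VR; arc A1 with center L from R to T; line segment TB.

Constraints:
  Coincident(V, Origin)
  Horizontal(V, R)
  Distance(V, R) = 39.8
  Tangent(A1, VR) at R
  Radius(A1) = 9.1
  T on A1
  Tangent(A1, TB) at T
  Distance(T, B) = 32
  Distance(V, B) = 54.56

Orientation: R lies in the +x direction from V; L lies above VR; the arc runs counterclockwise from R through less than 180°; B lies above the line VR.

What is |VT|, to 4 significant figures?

49.78

V is at the origin; VR is horizontal with |VR| = 39.8 and R on the +x side, so R = (39.80, 0.000). Since A1 is tangent to VR there, LR ⟂ VR, so L = R + (0, 9.1) = (39.80, 9.100). Since LT ⟂ TB (tangency), |LB| = √(9.1² + 32.0²) = 33.27 regardless of where T sits on A1. So B lies on both circle(V, 54.56) and circle(L, 33.27); the above-VR intersection is B = (34.83, 42.00). T is the foot of the tangent from B: T = (48.08, 12.87).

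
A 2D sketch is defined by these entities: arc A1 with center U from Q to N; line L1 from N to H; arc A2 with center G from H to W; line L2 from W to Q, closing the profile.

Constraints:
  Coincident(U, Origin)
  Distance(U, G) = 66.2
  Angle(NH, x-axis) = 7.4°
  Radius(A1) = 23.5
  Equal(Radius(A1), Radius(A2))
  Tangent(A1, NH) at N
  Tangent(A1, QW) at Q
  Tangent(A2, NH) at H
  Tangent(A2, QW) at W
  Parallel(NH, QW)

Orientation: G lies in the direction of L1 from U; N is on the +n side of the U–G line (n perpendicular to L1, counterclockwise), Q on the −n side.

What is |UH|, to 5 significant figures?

70.247

The slot axis is L1's direction at 7.4°, so u = (cos 7.4°, sin 7.4°) = (0.99167, 0.12880) and n = (−sin 7.4°, cos 7.4°) = (-0.12880, 0.99167). U is at the origin and G lies 66.2 along u from U, so G = 66.2·u = (65.649, 8.5263). Tangency of A1 to both parallel lines with radius 23.5 puts N and Q at U ± 23.5·n: N = (-3.0267, 23.304), Q = (3.0267, -23.304). Equal radii place H and W the same way about G: H = G + 23.5·n = (62.622, 31.831), W = G − 23.5·n = (68.675, -14.778). Then |UH| = |H − U| = 70.247.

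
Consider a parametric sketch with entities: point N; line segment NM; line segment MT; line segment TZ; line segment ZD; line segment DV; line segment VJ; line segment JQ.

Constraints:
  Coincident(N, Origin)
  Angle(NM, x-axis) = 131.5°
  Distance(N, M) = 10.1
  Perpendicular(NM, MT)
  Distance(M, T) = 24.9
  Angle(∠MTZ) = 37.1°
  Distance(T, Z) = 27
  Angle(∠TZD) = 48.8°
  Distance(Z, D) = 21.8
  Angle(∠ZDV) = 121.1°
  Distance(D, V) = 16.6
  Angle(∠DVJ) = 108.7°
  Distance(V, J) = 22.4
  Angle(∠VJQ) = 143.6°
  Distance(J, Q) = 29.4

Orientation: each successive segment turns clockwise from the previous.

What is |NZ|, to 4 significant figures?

7.043

N is at the origin; NM runs at 131.5° with length 10.1, so M = (-6.692, 7.564). NM is perpendicular to MT, so MT runs at 41.50°; with |MT| = 24.9, T = (11.96, 24.06). ∠MTZ = 37.1° gives TZ at -101.4° from the x-axis; with |TZ| = 27.0, Z = (6.620, -2.404). Then |NZ| = |Z − N| = 7.043.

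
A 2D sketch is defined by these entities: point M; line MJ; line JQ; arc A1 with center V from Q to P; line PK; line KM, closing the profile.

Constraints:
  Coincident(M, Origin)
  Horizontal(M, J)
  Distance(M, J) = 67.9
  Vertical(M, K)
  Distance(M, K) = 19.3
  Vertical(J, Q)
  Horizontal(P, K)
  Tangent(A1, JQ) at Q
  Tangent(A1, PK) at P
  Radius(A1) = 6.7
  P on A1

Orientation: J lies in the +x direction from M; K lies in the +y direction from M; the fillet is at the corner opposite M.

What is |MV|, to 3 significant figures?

62.5

M is at the origin; M and J share the same y with |MJ| = 67.9 and J on the +x side, so J = (67.9, 0.00). M and K share the same x with |MK| = 19.3 and K on the +y side, so K = (0.00, 19.3). The virtual corner opposite M is at (67.9, 19.3). Tangency of A1 to JQ means the radius VQ is perpendicular to JQ and since A1 is tangent to PK there, VP ⟂ PK, with radius 6.7, so the center V sits 6.7 in from both sides at V = (61.2, 12.6). Then |MV| = |V − M| = 62.5.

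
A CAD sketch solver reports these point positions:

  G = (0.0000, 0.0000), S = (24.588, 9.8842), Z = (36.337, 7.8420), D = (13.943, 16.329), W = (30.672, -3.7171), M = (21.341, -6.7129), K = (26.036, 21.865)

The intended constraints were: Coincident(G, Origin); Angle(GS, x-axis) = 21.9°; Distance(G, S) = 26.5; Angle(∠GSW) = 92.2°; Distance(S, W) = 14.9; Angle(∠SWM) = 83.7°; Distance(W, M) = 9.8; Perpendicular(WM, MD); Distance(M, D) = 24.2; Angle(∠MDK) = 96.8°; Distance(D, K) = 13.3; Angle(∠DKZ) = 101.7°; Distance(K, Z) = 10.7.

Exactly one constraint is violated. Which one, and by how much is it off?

Distance(K, Z) = 10.7 — off by 6.70.

G = (0.00, 0.00) ✓; GS at 21.90° ✓; |GS| = 26.50 ✓; ∠GSW = 92.20° ✓; |SW| = 14.90 ✓; ∠SWM = 83.70° ✓; |WM| = 9.800 ✓; ∠(WM, MD) = 90.00° ✓; |MD| = 24.20 ✓; ∠MDK = 96.80° ✓; |DK| = 13.30 ✓; ∠DKZ = 101.7° ✓; |KZ| = 17.40 ✗.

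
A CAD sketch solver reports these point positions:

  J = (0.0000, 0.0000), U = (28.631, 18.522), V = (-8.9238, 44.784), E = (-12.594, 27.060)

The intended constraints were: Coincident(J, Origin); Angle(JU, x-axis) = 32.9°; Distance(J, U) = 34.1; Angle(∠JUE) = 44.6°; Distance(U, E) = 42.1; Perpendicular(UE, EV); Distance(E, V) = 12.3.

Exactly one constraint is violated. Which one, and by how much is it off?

Distance(E, V) = 12.3 — off by 5.80.

J = (0.00, 0.00) ✓; JU at 32.90° ✓; |JU| = 34.10 ✓; ∠JUE = 44.60° ✓; |UE| = 42.10 ✓; ∠(UE, EV) = 90.00° ✓; |EV| = 18.10 ✗.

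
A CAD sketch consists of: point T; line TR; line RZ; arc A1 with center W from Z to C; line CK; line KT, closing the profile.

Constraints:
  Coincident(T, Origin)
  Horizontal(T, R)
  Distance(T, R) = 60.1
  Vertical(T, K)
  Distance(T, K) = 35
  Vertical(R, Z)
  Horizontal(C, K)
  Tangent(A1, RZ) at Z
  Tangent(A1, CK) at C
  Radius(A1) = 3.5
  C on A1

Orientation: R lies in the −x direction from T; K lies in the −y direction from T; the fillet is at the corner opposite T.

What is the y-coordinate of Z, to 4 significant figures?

-31.50

T is at the origin; TR is horizontal with |TR| = 60.1 and R on the −x side, so R = (-60.10, 0.000). TK is vertical with |TK| = 35.0 and K on the −y side, so K = (0.000, -35.00). The virtual corner opposite T is at (-60.10, -35.00). The tangent condition forces WZ to be normal to RZ and since A1 is tangent to CK there, WC ⟂ CK, with radius 3.5, so the center W sits 3.5 in from both sides at W = (-56.60, -31.50). That places the tangent points at Z = (-60.10, -31.50) on RZ and C = (-56.60, -35.00) on CK. So Z.y = -31.50.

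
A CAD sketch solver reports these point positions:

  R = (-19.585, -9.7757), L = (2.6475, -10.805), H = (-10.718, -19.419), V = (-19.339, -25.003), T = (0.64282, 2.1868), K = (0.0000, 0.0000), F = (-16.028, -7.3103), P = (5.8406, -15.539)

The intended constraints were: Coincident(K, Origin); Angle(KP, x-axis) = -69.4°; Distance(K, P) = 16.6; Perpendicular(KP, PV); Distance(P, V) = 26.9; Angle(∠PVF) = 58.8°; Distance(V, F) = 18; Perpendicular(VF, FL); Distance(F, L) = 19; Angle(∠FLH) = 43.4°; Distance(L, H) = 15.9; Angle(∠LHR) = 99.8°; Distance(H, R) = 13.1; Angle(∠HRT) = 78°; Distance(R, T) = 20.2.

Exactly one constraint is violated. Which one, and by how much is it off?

Distance(R, T) = 20.2 — off by 3.30.

K = (0.00, 0.00) ✓; KP at -69.40° ✓; |KP| = 16.60 ✓; ∠(KP, PV) = 90.00° ✓; |PV| = 26.90 ✓; ∠PVF = 58.80° ✓; |VF| = 18.00 ✓; ∠(VF, FL) = 90.00° ✓; |FL| = 19.00 ✓; ∠FLH = 43.40° ✓; |LH| = 15.90 ✓; ∠LHR = 99.80° ✓; |HR| = 13.10 ✓; ∠HRT = 78.00° ✓; |RT| = 23.50 ✗.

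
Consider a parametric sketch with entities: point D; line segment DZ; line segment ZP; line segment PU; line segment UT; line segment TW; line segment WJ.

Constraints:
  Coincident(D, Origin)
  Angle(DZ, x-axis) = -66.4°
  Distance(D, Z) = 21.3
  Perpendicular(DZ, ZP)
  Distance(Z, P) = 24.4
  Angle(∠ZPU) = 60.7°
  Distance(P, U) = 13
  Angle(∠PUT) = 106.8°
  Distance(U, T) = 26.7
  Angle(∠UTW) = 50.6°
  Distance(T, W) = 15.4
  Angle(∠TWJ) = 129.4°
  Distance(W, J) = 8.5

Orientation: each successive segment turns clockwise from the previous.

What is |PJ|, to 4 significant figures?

12.19

D is at the origin; DZ runs at -66.4° with length 21.3, so Z = (8.527, -19.52). DZ is perpendicular to ZP, so ZP runs at -156.4°; with |ZP| = 24.4, P = (-13.83, -29.29). ∠ZPU = 60.7° gives PU at 84.30° from the x-axis; with |PU| = 13.0, U = (-12.54, -16.35). ∠PUT = 106.8° gives UT at 11.10° from the x-axis; with |UT| = 26.7, T = (13.66, -11.21). ∠UTW = 50.6° gives TW at -118.3° from the x-axis; with |TW| = 15.4, W = (6.359, -24.77). ∠TWJ = 129.4° gives WJ at -168.9° from the x-axis; with |WJ| = 8.5, J = (-1.982, -26.41). Then |PJ| = |J − P| = 12.19.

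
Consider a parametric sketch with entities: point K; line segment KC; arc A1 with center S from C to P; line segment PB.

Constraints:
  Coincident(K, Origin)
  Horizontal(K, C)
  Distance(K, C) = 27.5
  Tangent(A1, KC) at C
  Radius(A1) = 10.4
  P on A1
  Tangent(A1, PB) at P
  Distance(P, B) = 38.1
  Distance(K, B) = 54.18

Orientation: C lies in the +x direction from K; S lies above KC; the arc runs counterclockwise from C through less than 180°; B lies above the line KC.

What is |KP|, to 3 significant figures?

39.8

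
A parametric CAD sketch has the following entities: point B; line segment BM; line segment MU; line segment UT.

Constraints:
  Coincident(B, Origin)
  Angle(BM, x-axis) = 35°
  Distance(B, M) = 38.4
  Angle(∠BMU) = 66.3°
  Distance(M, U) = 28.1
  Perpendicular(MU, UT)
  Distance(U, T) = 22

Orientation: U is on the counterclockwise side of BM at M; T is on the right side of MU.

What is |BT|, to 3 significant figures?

58.5

B is at the origin; BM runs at 35.0° with length 38.4, so M = 38.4·(cos 35.0°, sin 35.0°) = (31.5, 22.0). ∠BMU = 66.3°, so MU runs at 35.0° + (180° − 66.3°) = 149° from the x-axis; with |MU| = 28.1, U = M + 28.1·(cos 149°, sin 149°) = (7.45, 36.6). MU is perpendicular to UT; with |UT| = 22.0 on the right of MU, T = U + 22.0·(0.520, 0.854) = (18.9, 55.4). Then |BT| = |T − B| = 58.5.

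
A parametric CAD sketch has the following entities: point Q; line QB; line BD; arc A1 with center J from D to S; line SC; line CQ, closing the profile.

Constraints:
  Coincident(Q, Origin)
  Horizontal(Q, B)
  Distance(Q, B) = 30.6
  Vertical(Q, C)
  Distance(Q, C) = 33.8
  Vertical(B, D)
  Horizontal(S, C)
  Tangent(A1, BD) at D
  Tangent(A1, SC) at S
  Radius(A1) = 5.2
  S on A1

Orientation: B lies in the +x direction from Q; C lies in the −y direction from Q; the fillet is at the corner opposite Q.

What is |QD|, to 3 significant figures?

41.9

The virtual corner opposite Q is at (30.6, -33.8). Tangency of A1 to BD means the radius JD is perpendicular to BD and since A1 is tangent to SC there, JS ⟂ SC, with radius 5.2, so the center J sits 5.2 in from both sides at J = (25.4, -28.6). That places the tangent points at D = (30.6, -28.6) on BD and S = (25.4, -33.8) on SC. Then |QD| = |D − Q| = 41.9.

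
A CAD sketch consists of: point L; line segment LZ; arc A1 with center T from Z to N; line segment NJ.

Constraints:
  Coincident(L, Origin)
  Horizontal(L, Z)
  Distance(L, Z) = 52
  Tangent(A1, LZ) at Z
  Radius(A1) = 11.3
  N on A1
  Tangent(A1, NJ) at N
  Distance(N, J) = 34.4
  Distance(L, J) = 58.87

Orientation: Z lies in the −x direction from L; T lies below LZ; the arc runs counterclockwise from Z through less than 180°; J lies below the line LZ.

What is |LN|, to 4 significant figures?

63.39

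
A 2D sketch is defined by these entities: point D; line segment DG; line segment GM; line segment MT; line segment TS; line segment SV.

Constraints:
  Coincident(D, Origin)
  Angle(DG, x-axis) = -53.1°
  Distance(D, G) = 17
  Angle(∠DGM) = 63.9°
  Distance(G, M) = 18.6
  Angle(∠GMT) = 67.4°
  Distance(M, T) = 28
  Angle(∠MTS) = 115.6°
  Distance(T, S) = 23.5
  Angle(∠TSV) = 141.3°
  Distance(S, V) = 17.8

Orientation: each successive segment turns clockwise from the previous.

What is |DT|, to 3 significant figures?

10.6

∠DGM = 63.9° gives GM at -169° from the x-axis; with |GM| = 18.6, M = (-8.06, -17.1). ∠GMT = 67.4° gives MT at 78.2° from the x-axis; with |MT| = 28.0, T = (-2.34, 10.3). Then |DT| = |T − D| = 10.6.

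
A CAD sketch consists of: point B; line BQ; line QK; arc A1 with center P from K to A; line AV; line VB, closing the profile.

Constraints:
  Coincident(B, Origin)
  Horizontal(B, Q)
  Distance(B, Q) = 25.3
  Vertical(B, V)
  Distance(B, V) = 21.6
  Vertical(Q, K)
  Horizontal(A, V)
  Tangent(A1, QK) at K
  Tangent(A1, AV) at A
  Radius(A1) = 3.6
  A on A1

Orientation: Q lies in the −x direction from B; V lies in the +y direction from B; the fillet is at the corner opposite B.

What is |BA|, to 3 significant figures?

30.6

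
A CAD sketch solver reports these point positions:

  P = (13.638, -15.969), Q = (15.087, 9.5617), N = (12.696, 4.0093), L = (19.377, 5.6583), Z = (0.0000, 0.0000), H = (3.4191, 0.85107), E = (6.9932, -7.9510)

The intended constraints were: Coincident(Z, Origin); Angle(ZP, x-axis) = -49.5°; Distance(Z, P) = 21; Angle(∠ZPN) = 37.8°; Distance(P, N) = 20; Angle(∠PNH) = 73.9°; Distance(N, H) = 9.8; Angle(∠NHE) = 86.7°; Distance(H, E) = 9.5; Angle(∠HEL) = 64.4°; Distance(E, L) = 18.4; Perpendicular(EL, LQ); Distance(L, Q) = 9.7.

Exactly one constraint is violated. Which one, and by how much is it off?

Distance(L, Q) = 9.7 — off by 3.90.

Z = (0.00, 0.00) ✓; ZP at -49.50° ✓; |ZP| = 21.00 ✓; ∠ZPN = 37.80° ✓; |PN| = 20.00 ✓; ∠PNH = 73.90° ✓; |NH| = 9.800 ✓; ∠NHE = 86.70° ✓; |HE| = 9.500 ✓; ∠HEL = 64.40° ✓; |EL| = 18.40 ✓; ∠(EL, LQ) = 90.00° ✓; |LQ| = 5.800 ✗.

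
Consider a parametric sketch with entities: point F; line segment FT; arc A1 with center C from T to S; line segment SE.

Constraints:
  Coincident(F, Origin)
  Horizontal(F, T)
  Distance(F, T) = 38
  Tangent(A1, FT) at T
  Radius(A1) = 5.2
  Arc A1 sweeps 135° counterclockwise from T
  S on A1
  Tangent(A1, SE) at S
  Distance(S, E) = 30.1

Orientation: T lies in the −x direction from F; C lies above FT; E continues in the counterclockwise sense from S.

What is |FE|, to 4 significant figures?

63.26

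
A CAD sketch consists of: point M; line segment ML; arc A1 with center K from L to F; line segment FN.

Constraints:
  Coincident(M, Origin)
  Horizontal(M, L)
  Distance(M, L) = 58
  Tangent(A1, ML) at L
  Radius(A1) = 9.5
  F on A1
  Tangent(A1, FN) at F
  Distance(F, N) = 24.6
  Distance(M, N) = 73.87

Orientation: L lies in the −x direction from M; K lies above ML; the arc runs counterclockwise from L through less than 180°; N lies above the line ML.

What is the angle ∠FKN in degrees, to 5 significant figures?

68.884°

M is at the origin; ML is horizontal with |ML| = 58.0 and L on the −x side, so L = (-58.000, 0.0000). Since A1 is tangent to ML there, KL ⟂ ML, so K = L + (0, 9.5) = (-58.000, 9.5000). Since KF ⟂ FN (tangency), |KN| = √(9.5² + 24.6²) = 26.371 regardless of where F sits on A1. So N lies on both circle(M, 73.87) and circle(K, 26.371); the above-ML intersection is N = (-65.109, 34.894). F is the foot of the tangent from N: F = (-50.389, 15.185).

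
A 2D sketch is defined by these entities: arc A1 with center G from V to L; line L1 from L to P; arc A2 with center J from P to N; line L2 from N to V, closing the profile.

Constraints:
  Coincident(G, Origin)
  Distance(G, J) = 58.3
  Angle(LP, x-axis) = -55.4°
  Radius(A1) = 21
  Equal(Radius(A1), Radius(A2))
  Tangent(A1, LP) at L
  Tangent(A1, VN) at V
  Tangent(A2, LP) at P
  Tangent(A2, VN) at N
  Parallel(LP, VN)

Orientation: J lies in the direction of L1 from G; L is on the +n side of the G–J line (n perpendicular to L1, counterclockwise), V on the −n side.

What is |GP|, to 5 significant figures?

61.967

The slot axis is L1's direction at -55.4°, so u = (cos -55.4°, sin -55.4°) = (0.56784, -0.82314) and n = (−sin -55.4°, cos -55.4°) = (0.82314, 0.56784). G is at the origin and J lies 58.3 along u from G, so J = 58.3·u = (33.105, -47.989). Tangency of A1 to both parallel lines with radius 21.0 puts L and V at G ± 21.0·n: L = (17.286, 11.925), V = (-17.286, -11.925). Equal radii place P and N the same way about J: P = J + 21.0·n = (50.391, -36.064), N = J − 21.0·n = (15.819, -59.914). Then |GP| = |P − G| = 61.967.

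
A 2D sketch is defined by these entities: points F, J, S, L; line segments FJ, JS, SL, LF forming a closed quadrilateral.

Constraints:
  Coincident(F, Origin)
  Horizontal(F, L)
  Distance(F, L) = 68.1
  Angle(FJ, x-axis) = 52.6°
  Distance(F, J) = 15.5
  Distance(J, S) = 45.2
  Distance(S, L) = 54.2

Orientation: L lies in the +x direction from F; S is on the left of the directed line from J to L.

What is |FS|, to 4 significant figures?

60.67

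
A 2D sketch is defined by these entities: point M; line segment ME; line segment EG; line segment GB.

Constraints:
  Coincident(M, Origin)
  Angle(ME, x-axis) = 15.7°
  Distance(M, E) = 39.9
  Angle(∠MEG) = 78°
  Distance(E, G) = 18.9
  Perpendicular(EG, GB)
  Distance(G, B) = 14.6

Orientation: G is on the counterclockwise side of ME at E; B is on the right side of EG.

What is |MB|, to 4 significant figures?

54.67

∠MEG = 78.0°, so EG runs at 15.7° + (180° − 78.0°) = 117.7° from the x-axis; with |EG| = 18.9, G = E + 18.9·(cos 117.7°, sin 117.7°) = (29.63, 27.53). EG ⟂ GB; with |GB| = 14.6 on the right of EG, B = G + 14.6·(0.8854, 0.4648) = (42.55, 34.32). Then |MB| = |B − M| = 54.67.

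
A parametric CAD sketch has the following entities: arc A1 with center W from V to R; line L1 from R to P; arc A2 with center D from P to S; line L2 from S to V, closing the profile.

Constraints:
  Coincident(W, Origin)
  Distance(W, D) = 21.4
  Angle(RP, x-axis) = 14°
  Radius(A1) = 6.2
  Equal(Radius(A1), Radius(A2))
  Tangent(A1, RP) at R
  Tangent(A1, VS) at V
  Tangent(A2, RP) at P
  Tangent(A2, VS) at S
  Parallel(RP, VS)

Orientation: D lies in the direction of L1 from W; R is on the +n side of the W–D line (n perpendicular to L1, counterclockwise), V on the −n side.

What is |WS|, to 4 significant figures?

22.28

The slot axis is L1's direction at 14.0°, so u = (cos 14.0°, sin 14.0°) = (0.9703, 0.2419) and n = (−sin 14.0°, cos 14.0°) = (-0.2419, 0.9703). W is at the origin and D lies 21.4 along u from W, so D = 21.4·u = (20.76, 5.177). Tangency of A1 to both parallel lines with radius 6.2 puts R and V at W ± 6.2·n: R = (-1.500, 6.016), V = (1.500, -6.016). Equal radii place P and S the same way about D: P = D + 6.2·n = (19.26, 11.19), S = D − 6.2·n = (22.26, -0.8387). Then |WS| = |S − W| = 22.28.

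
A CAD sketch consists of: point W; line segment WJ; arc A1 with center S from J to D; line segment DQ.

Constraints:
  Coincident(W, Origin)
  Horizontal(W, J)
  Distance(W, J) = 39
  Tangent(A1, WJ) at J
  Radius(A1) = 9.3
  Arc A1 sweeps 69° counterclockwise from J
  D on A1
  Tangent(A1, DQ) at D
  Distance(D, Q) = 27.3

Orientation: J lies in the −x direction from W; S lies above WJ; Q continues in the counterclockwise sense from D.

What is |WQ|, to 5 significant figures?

37.563

W is at the origin; WJ is horizontal with |WJ| = 39.0 and J on the −x side, so J = (-39.000, 0.0000). The tangent condition forces SJ to be normal to WJ, so S = J + (0, 9.3) = (-39.000, 9.3000). On A1, J sits at bearing -90° from S; a 69° counterclockwise sweep puts D at bearing -21°, so D = S + 9.3·(cos -21°, sin -21°) = (-30.318, 5.9672). Since A1 is tangent to DQ there, SD ⟂ DQ, so DQ runs along (−sin -21°, cos -21°); with |DQ| = 27.3, Q = (-20.534, 31.454). Then |WQ| = |Q − W| = 37.563.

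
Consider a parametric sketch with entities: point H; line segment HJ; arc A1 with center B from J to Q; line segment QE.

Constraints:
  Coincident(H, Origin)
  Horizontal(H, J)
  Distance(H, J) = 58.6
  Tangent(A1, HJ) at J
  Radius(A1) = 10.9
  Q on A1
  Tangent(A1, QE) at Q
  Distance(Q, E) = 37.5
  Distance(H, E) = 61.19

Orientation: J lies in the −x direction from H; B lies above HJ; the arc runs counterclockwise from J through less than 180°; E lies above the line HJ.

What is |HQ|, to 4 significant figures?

48.71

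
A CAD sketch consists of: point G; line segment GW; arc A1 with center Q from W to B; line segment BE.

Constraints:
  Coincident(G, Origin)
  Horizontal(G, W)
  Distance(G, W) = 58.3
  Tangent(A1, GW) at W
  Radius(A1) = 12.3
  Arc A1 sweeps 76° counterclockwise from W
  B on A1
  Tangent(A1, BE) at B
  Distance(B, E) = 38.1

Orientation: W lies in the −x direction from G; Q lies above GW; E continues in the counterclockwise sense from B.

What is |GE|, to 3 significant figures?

59.4

On A1, W sits at bearing -90° from Q; a 76° counterclockwise sweep puts B at bearing -14°, so B = Q + 12.3·(cos -14°, sin -14°) = (-46.4, 9.32). Since A1 is tangent to BE there, QB ⟂ BE, so BE runs along (−sin -14°, cos -14°); with |BE| = 38.1, E = (-37.1, 46.3). Then |GE| = |E − G| = 59.4.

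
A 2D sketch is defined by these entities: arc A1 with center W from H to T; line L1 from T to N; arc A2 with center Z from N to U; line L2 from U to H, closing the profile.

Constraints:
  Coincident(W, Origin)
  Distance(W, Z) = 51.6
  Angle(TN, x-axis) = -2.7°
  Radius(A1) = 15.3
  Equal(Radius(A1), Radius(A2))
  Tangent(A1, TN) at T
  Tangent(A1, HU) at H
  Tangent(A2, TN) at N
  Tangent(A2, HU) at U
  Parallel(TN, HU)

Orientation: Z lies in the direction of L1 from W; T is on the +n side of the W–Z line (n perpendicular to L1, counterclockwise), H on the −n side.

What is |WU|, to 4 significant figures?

53.82

Tangency of A1 to both parallel lines with radius 15.3 puts T and H at W ± 15.3·n: T = (0.7207, 15.28), H = (-0.7207, -15.28). Equal radii place N and U the same way about Z: N = Z + 15.3·n = (52.26, 12.85), U = Z − 15.3·n = (50.82, -17.71). Then |WU| = |U − W| = 53.82.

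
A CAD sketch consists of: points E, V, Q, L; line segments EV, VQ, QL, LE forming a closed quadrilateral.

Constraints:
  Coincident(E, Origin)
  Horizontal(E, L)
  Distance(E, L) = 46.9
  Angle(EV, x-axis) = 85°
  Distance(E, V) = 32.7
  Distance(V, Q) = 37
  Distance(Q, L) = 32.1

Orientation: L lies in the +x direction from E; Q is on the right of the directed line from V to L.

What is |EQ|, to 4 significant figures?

15.08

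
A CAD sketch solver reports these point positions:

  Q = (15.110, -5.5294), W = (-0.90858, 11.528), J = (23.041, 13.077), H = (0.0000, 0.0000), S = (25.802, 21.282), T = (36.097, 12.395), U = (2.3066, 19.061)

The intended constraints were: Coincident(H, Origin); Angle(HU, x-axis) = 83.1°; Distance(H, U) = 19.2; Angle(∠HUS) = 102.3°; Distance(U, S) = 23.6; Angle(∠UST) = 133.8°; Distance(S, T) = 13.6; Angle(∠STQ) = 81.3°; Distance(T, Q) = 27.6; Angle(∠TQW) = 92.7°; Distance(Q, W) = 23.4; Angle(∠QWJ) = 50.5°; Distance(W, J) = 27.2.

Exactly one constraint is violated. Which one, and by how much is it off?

Distance(W, J) = 27.2 — off by 3.20.

H = (0.00, 0.00) ✓; HU at 83.10° ✓; |HU| = 19.20 ✓; ∠HUS = 102.3° ✓; |US| = 23.60 ✓; ∠UST = 133.8° ✓; |ST| = 13.60 ✓; ∠STQ = 81.30° ✓; |TQ| = 27.60 ✓; ∠TQW = 92.70° ✓; |QW| = 23.40 ✓; ∠QWJ = 50.50° ✓; |WJ| = 24.00 ✗.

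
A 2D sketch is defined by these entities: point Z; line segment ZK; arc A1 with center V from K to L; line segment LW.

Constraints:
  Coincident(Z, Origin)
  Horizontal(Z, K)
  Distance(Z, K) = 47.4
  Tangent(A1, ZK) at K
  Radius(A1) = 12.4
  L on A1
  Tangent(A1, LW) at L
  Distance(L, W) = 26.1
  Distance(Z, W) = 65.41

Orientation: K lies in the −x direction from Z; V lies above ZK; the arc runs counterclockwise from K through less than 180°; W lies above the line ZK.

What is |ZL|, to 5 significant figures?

41.545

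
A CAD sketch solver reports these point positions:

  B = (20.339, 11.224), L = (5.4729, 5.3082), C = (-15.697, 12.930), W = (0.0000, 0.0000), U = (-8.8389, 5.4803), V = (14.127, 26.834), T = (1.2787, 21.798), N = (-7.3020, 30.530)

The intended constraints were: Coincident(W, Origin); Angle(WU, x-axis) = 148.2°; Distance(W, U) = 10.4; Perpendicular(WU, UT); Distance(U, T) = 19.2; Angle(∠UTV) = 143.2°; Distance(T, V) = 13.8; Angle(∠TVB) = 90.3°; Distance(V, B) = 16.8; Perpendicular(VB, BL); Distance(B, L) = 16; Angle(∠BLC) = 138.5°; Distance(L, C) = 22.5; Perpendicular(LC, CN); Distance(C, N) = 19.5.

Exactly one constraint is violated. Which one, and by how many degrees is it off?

Perpendicular(LC, CN) — off by 5.70°.

W = (0.00, 0.00) ✓; WU at 148.2° ✓; |WU| = 10.40 ✓; ∠(WU, UT) = 90.00° ✓; |UT| = 19.20 ✓; ∠UTV = 143.2° ✓; |TV| = 13.80 ✓; ∠TVB = 90.30° ✓; |VB| = 16.80 ✓; ∠(VB, BL) = 90.00° ✓; |BL| = 16.00 ✓; ∠BLC = 138.5° ✓; |LC| = 22.50 ✓; ∠(LC, CN) = 95.70° ✗; |CN| = 19.50 ✓.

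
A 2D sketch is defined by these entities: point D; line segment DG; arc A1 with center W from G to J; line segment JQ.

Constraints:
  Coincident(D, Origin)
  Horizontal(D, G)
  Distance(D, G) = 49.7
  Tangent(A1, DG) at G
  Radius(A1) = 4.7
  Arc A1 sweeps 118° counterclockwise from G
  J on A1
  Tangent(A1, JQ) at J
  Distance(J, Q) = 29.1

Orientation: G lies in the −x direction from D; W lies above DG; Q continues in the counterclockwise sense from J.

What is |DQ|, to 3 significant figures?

67.6

D is at the origin; DG is horizontal with |DG| = 49.7 and G on the −x side, so G = (-49.7, 0.00). Since A1 is tangent to DG there, WG ⟂ DG, so W = G + (0, 4.7) = (-49.7, 4.70). On A1, G sits at bearing -90° from W; a 118° counterclockwise sweep puts J at bearing 28°, so J = W + 4.7·(cos 28°, sin 28°) = (-45.6, 6.91). Since A1 is tangent to JQ there, WJ ⟂ JQ, so JQ runs along (−sin 28°, cos 28°); with |JQ| = 29.1, Q = (-59.2, 32.6). Then |DQ| = |Q − D| = 67.6.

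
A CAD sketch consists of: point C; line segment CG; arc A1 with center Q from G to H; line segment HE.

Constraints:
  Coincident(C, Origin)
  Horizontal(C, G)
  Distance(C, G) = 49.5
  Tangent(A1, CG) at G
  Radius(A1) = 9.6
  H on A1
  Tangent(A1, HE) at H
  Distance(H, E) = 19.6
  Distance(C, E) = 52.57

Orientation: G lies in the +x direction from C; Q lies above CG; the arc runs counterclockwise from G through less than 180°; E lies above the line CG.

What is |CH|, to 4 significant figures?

58.73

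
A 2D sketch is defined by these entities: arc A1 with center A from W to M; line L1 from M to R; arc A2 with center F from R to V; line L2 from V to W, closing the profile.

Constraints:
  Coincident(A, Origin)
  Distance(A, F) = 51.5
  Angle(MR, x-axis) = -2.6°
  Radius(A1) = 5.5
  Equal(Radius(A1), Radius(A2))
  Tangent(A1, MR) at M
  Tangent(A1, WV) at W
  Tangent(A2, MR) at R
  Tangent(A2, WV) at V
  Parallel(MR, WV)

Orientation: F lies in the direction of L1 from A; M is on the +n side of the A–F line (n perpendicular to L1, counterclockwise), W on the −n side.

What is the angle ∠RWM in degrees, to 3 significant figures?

77.9°

Tangency of A1 to both parallel lines with radius 5.5 puts M and W at A ± 5.5·n: M = (0.249, 5.49), W = (-0.249, -5.49). Equal radii place R and V the same way about F: R = F + 5.5·n = (51.7, 3.16), V = F − 5.5·n = (51.2, -7.83). Then cos ∠RWM = WR·WM / (|WR||WM|), giving 77.9°.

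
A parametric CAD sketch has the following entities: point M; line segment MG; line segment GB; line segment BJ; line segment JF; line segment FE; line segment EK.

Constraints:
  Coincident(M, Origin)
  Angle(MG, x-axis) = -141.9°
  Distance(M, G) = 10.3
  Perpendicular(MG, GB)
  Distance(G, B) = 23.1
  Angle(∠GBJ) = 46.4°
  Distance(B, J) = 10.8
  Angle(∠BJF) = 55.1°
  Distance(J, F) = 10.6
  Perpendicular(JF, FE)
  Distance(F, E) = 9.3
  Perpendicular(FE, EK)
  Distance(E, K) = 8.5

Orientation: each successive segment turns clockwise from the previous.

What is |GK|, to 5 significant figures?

24.659

JF ⟂ FE, so FE runs at 139.60°; with |FE| = 9.3, E = (-25.561, 8.7428). FE is perpendicular to EK, so EK runs at 49.600°; with |EK| = 8.5, K = (-20.052, 15.216). Then |GK| = |K − G| = 24.659.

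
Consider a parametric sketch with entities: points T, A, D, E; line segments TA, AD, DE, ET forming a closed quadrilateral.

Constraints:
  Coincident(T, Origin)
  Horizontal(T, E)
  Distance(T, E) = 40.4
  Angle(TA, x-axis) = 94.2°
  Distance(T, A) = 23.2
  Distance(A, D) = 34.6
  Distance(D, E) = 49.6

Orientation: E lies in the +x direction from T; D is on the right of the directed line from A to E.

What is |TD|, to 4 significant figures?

13.50

T is at the origin; TE is horizontal with |TE| = 40.4 and E in +x, so E = (40.4, 0). TA runs at 94.2° with |TA| = 23.2, so A = (-1.699, 23.14). D is determined by |AD| = 34.6 and |DE| = 49.6 together: it lies at the intersection of circle(A, 34.6) and circle(E, 49.6). With |AE| = 48.04, the foot of the radical line on AE is 10.87 from A and the perpendicular offset is √(34.6² − 10.87²) = 32.85. Taking the right-of-AE solution: D = (-7.991, -10.89).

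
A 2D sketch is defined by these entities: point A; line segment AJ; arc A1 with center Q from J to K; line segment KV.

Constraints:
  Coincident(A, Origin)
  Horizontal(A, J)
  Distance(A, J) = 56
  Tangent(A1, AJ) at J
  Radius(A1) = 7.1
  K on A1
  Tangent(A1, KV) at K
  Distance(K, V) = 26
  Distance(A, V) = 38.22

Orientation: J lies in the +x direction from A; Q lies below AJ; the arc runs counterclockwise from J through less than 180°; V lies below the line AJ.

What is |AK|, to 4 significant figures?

51.08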